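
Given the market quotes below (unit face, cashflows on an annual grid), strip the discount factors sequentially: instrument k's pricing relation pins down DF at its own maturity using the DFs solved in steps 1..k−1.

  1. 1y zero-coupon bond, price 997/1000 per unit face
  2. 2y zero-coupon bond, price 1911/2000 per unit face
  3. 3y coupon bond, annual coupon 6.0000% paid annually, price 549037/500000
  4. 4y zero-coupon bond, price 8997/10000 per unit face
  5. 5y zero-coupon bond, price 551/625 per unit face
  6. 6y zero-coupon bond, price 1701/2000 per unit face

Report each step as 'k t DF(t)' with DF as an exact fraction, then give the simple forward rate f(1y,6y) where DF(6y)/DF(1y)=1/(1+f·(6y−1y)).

1 1 997/1000
2 2 1911/2000
3 3 4627/5000
4 4 8997/10000
5 5 551/625
6 6 1701/2000
f(1y,6y) = ((997/1000)/(1701/2000) − 1)/(5) = 293/8505 ≈ 3.4450%

step 1 [1y] zero: DF = P = 997/1000 ≈ 0.997000
step 2 [2y] zero: DF = P = 1911/2000 ≈ 0.955500
step 3 [3y] bond c/1=3/50: DF=(549037/500000 − 3/50·(0.997000+0.955500))/(1+3/50) = 4627/5000 ≈ 0.925400
step 4 [4y] zero: DF = P = 8997/10000 ≈ 0.899700
step 5 [5y] zero: DF = P = 551/625 ≈ 0.881600
step 6 [6y] zero: DF = P = 1701/2000 ≈ 0.850500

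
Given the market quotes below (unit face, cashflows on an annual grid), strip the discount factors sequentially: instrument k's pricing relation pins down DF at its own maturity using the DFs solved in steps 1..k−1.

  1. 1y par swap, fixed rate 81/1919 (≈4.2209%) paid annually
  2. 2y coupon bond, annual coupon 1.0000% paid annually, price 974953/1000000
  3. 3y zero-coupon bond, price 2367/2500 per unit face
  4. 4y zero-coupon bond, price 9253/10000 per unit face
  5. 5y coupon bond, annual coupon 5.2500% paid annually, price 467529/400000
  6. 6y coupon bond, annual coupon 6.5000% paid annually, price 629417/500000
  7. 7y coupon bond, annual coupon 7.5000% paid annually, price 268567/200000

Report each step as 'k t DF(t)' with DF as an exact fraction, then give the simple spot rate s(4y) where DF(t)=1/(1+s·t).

1 1 1919/2000
2 2 4779/5000
3 3 2367/2500
4 4 9253/10000
5 5 576/625
6 6 4473/5000
7 7 4291/5000
s(4y) = (1/(9253/10000) − 1)/(4) = 747/37012 ≈ 2.0183%

step 1 [1y] swap r/1=81/1919: DF=(1 − 81/1919·(0))/(1+81/1919) = 1919/2000 ≈ 0.959500
step 2 [2y] bond c/1=1/100: DF=(974953/1000000 − 1/100·(0.959500))/(1+1/100) = 4779/5000 ≈ 0.955800
step 3 [3y] zero: DF = P = 2367/2500 ≈ 0.946800
step 4 [4y] zero: DF = P = 9253/10000 ≈ 0.925300
step 5 [5y] bond c/1=21/400: DF=(467529/400000 − 21/400·(0.959500+0.955800+0.946800+0.925300))/(1+21/400) = 576/625 ≈ 0.921600
step 6 [6y] bond c/1=13/200: DF=(629417/500000 − 13/200·(0.959500+0.955800+0.946800+0.925300+0.921600))/(1+13/200) = 4473/5000 ≈ 0.894600
step 7 [7y] bond c/1=3/40: DF=(268567/200000 − 3/40·(0.959500+0.955800+0.946800+0.925300+0.921600+0.894600))/(1+3/40) = 4291/5000 ≈ 0.858200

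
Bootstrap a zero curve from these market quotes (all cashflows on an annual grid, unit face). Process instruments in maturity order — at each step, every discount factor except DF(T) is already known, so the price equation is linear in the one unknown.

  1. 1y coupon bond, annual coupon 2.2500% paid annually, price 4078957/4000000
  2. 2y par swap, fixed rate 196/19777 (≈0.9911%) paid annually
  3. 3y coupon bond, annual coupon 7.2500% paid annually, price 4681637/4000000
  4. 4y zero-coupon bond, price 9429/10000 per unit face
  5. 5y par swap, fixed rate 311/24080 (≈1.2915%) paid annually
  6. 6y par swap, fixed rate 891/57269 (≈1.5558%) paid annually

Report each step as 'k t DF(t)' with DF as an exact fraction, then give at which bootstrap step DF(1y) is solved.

1 1 9973/10000
2 2 2451/2500
3 3 1197/1250
4 4 9429/10000
5 5 4689/5000
6 6 9109/10000
DF(1y) is solved at step 1

step 1 [1y] bond c/1=9/400: DF=(4078957/4000000 − 9/400·(0))/(1+9/400) = 9973/10000 ≈ 0.997300
step 2 [2y] swap r/1=196/19777: DF=(1 − 196/19777·(0.997300))/(1+196/19777) = 2451/2500 ≈ 0.980400
step 3 [3y] bond c/1=29/400: DF=(4681637/4000000 − 29/400·(0.997300+0.980400))/(1+29/400) = 1197/1250 ≈ 0.957600
step 4 [4y] zero: DF = P = 9429/10000 ≈ 0.942900
step 5 [5y] swap r/1=311/24080: DF=(1 − 311/24080·(0.997300+0.980400+0.957600+0.942900))/(1+311/24080) = 4689/5000 ≈ 0.937800
step 6 [6y] swap r/1=891/57269: DF=(1 − 891/57269·(0.997300+0.980400+0.957600+0.942900+0.937800))/(1+891/57269) = 9109/10000 ≈ 0.910900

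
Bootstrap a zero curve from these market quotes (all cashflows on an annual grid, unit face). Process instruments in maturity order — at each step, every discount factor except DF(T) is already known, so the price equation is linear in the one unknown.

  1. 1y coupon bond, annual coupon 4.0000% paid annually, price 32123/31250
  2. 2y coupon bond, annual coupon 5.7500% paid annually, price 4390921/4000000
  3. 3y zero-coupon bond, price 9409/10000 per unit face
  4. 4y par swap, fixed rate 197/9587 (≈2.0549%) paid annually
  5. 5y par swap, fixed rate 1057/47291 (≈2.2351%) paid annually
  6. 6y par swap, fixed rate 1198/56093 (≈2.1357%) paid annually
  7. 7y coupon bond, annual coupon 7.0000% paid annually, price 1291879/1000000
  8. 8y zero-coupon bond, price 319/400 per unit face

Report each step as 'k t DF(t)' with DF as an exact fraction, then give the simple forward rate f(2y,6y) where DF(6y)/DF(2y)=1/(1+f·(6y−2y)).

1 1 2471/2500
2 2 9843/10000
3 3 9409/10000
4 4 2303/2500
5 5 8943/10000
6 6 4401/5000
7 7 2101/2500
8 8 319/400
f(2y,6y) = ((9843/10000)/(4401/5000) − 1)/(4) = 347/11736 ≈ 2.9567%

step 1 [1y] bond c/1=1/25: DF=(32123/31250 − 1/25·(0))/(1+1/25) = 2471/2500 ≈ 0.988400
step 2 [2y] bond c/1=23/400: DF=(4390921/4000000 − 23/400·(0.988400))/(1+23/400) = 9843/10000 ≈ 0.984300
step 3 [3y] zero: DF = P = 9409/10000 ≈ 0.940900
step 4 [4y] swap r/1=197/9587: DF=(1 − 197/9587·(0.988400+0.984300+0.940900))/(1+197/9587) = 2303/2500 ≈ 0.921200
step 5 [5y] swap r/1=1057/47291: DF=(1 − 1057/47291·(0.988400+0.984300+0.940900+0.921200))/(1+1057/47291) = 8943/10000 ≈ 0.894300
step 6 [6y] swap r/1=1198/56093: DF=(1 − 1198/56093·(0.988400+0.984300+0.940900+0.921200+0.894300))/(1+1198/56093) = 4401/5000 ≈ 0.880200
step 7 [7y] bond c/1=7/100: DF=(1291879/1000000 − 7/100·(0.988400+0.984300+0.940900+0.921200+0.894300+0.880200))/(1+7/100) = 2101/2500 ≈ 0.840400
step 8 [8y] zero: DF = P = 319/400 ≈ 0.797500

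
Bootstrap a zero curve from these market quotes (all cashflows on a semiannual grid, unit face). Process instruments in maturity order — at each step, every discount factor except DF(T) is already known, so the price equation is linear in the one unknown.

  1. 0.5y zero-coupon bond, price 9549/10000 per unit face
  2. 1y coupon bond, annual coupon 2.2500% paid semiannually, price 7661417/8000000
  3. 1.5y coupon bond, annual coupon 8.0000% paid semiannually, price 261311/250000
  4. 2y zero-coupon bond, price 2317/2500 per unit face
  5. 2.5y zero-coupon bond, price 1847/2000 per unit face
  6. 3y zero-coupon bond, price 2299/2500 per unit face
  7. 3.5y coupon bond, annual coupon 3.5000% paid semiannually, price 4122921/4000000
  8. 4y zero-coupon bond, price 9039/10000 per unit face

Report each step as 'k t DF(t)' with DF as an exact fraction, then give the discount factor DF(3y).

1 1/2 9549/10000
2 1 2341/2500
3 3/2 9323/10000
4 2 2317/2500
5 5/2 1847/2000
6 3 2299/2500
7 7/2 573/625
8 4 9039/10000
DF(3y) = 2299/2500 ≈ 0.919600

step 1 [0.5y] zero: DF = P = 9549/10000 ≈ 0.954900
step 2 [1y] bond c/2=9/800: DF=(7661417/8000000 − 9/800·(0.954900))/(1+9/800) = 2341/2500 ≈ 0.936400
step 3 [1.5y] bond c/2=1/25: DF=(261311/250000 − 1/25·(0.954900+0.936400))/(1+1/25) = 9323/10000 ≈ 0.932300
step 4 [2y] zero: DF = P = 2317/2500 ≈ 0.926800
step 5 [2.5y] zero: DF = P = 1847/2000 ≈ 0.923500
step 6 [3y] zero: DF = P = 2299/2500 ≈ 0.919600
step 7 [3.5y] bond c/2=7/400: DF=(4122921/4000000 − 7/400·(0.954900+0.936400+0.932300+0.926800+0.923500+0.919600))/(1+7/400) = 573/625 ≈ 0.916800
step 8 [4y] zero: DF = P = 9039/10000 ≈ 0.903900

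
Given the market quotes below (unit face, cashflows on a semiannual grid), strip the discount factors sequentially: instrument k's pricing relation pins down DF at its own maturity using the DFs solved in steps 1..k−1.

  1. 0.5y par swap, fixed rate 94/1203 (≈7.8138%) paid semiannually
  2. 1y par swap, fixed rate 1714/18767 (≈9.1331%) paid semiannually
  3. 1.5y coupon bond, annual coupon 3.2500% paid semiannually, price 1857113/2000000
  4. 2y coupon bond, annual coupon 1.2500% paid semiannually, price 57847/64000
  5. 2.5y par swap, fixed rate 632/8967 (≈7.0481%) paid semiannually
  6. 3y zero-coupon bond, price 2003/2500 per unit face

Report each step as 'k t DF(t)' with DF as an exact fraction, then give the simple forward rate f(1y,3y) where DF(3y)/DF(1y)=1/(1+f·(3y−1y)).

1 1/2 1203/1250
2 1 9143/10000
3 3/2 8837/10000
4 2 8811/10000
5 5/2 421/500
6 3 2003/2500
f(1y,3y) = ((9143/10000)/(2003/2500) − 1)/(2) = 1131/16024 ≈ 7.0582%

step 1 [0.5y] swap r/2=47/1203: DF=(1 − 47/1203·(0))/(1+47/1203) = 1203/1250 ≈ 0.962400
step 2 [1y] swap r/2=857/18767: DF=(1 − 857/18767·(0.962400))/(1+857/18767) = 9143/10000 ≈ 0.914300
step 3 [1.5y] bond c/2=13/800: DF=(1857113/2000000 − 13/800·(0.962400+0.914300))/(1+13/800) = 8837/10000 ≈ 0.883700
step 4 [2y] bond c/2=1/160: DF=(57847/64000 − 1/160·(0.962400+0.914300+0.883700))/(1+1/160) = 8811/10000 ≈ 0.881100
step 5 [2.5y] swap r/2=316/8967: DF=(1 − 316/8967·(0.962400+0.914300+0.883700+0.881100))/(1+316/8967) = 421/500 ≈ 0.842000
step 6 [3y] zero: DF = P = 2003/2500 ≈ 0.801200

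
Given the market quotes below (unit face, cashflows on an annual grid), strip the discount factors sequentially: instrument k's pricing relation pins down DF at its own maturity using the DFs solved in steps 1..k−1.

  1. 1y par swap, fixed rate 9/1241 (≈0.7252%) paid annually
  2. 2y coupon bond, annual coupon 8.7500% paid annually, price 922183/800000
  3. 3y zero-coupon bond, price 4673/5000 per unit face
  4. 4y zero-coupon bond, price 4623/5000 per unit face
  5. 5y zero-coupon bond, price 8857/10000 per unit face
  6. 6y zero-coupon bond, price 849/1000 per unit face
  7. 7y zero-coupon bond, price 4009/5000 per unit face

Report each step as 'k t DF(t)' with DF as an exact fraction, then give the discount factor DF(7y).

1 1 1241/1250
2 2 9801/10000
3 3 4673/5000
4 4 4623/5000
5 5 8857/10000
6 6 849/1000
7 7 4009/5000
DF(7y) = 4009/5000 ≈ 0.801800

step 1 [1y] swap r/1=9/1241: DF=(1 − 9/1241·(0))/(1+9/1241) = 1241/1250 ≈ 0.992800
step 2 [2y] bond c/1=7/80: DF=(922183/800000 − 7/80·(0.992800))/(1+7/80) = 9801/10000 ≈ 0.980100
step 3 [3y] zero: DF = P = 4673/5000 ≈ 0.934600
step 4 [4y] zero: DF = P = 4623/5000 ≈ 0.924600
step 5 [5y] zero: DF = P = 8857/10000 ≈ 0.885700
step 6 [6y] zero: DF = P = 849/1000 ≈ 0.849000
step 7 [7y] zero: DF = P = 4009/5000 ≈ 0.801800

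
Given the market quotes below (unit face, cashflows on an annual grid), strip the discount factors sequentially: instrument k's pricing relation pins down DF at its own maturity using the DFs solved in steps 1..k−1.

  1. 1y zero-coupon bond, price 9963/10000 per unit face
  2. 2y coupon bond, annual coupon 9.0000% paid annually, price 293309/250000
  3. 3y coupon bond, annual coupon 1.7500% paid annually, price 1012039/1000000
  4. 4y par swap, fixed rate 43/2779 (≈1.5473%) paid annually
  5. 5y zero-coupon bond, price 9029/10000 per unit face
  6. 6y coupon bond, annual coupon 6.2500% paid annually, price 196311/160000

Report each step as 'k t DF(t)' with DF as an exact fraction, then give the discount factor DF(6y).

1 1 9963/10000
2 2 9941/10000
3 3 2401/2500
4 4 4699/5000
5 5 9029/10000
6 6 1091/1250
DF(6y) = 1091/1250 ≈ 0.872800

step 1 [1y] zero: DF = P = 9963/10000 ≈ 0.996300
step 2 [2y] bond c/1=9/100: DF=(293309/250000 − 9/100·(0.996300))/(1+9/100) = 9941/10000 ≈ 0.994100
step 3 [3y] bond c/1=7/400: DF=(1012039/1000000 − 7/400·(0.996300+0.994100))/(1+7/400) = 2401/2500 ≈ 0.960400
step 4 [4y] swap r/1=43/2779: DF=(1 − 43/2779·(0.996300+0.994100+0.960400))/(1+43/2779) = 4699/5000 ≈ 0.939800
step 5 [5y] zero: DF = P = 9029/10000 ≈ 0.902900
step 6 [6y] bond c/1=1/16: DF=(196311/160000 − 1/16·(0.996300+0.994100+0.960400+0.939800+0.902900))/(1+1/16) = 1091/1250 ≈ 0.872800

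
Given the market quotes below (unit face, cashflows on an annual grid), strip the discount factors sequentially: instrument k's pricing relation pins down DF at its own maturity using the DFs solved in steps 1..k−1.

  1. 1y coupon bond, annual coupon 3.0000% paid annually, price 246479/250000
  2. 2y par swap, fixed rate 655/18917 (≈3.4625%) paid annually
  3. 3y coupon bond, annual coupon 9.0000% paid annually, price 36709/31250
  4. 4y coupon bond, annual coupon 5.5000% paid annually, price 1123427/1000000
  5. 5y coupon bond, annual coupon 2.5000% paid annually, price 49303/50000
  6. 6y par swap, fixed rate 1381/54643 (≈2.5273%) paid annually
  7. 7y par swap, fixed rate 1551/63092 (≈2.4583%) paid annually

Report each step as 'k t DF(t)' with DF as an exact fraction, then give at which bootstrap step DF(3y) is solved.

step 1 [1y] bond c/1=3/100: DF=(246479/250000 − 3/100·(0))/(1+3/100) = 2393/2500 ≈ 0.957200
step 2 [2y] swap r/1=655/18917: DF=(1 − 655/18917·(0.957200))/(1+655/18917) = 1869/2000 ≈ 0.934500
step 3 [3y] bond c/1=9/100: DF=(36709/31250 − 9/100·(0.957200+0.934500))/(1+9/100) = 1843/2000 ≈ 0.921500
step 4 [4y] bond c/1=11/200: DF=(1123427/1000000 − 11/200·(0.957200+0.934500+0.921500))/(1+11/200) = 4591/5000 ≈ 0.918200
step 5 [5y] bond c/1=1/40: DF=(49303/50000 − 1/40·(0.957200+0.934500+0.921500+0.918200))/(1+1/40) = 871/1000 ≈ 0.871000
step 6 [6y] swap r/1=1381/54643: DF=(1 − 1381/54643·(0.957200+0.934500+0.921500+0.918200+0.871000))/(1+1381/54643) = 8619/10000 ≈ 0.861900
step 7 [7y] swap r/1=1551/63092: DF=(1 − 1551/63092·(0.957200+0.934500+0.921500+0.918200+0.871000+0.861900))/(1+1551/63092) = 8449/10000 ≈ 0.844900

1 1 2393/2500
2 2 1869/2000
3 3 1843/2000
4 4 4591/5000
5 5 871/1000
6 6 8619/10000
7 7 8449/10000
DF(3y) is solved at step 3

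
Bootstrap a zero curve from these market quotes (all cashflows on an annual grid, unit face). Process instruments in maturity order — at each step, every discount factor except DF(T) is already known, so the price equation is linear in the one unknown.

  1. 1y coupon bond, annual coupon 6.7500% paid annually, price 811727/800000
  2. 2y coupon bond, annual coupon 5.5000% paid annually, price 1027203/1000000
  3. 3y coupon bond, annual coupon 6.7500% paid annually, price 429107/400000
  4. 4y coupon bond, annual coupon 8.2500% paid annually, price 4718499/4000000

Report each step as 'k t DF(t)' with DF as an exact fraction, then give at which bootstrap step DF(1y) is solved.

1 1 1901/2000
2 2 9241/10000
3 3 554/625
4 4 8793/10000
DF(1y) is solved at step 1

step 1 [1y] bond c/1=27/400: DF=(811727/800000 − 27/400·(0))/(1+27/400) = 1901/2000 ≈ 0.950500
step 2 [2y] bond c/1=11/200: DF=(1027203/1000000 − 11/200·(0.950500))/(1+11/200) = 9241/10000 ≈ 0.924100
step 3 [3y] bond c/1=27/400: DF=(429107/400000 − 27/400·(0.950500+0.924100))/(1+27/400) = 554/625 ≈ 0.886400
step 4 [4y] bond c/1=33/400: DF=(4718499/4000000 − 33/400·(0.950500+0.924100+0.886400))/(1+33/400) = 8793/10000 ≈ 0.879300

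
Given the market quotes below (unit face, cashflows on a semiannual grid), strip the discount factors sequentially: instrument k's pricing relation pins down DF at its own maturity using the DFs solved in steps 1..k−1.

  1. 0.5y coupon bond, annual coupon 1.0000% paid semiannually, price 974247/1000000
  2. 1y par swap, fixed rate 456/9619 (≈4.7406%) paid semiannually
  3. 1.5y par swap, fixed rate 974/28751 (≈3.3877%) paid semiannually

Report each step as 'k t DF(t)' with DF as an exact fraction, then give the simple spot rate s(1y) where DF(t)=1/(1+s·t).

step 1 [0.5y] bond c/2=1/200: DF=(974247/1000000 − 1/200·(0))/(1+1/200) = 4847/5000 ≈ 0.969400
step 2 [1y] swap r/2=228/9619: DF=(1 − 228/9619·(0.969400))/(1+228/9619) = 1193/1250 ≈ 0.954400
step 3 [1.5y] swap r/2=487/28751: DF=(1 − 487/28751·(0.969400+0.954400))/(1+487/28751) = 9513/10000 ≈ 0.951300

1 1/2 4847/5000
2 1 1193/1250
3 3/2 9513/10000
s(1y) = (1/(1193/1250) − 1)/(1) = 57/1193 ≈ 4.7779%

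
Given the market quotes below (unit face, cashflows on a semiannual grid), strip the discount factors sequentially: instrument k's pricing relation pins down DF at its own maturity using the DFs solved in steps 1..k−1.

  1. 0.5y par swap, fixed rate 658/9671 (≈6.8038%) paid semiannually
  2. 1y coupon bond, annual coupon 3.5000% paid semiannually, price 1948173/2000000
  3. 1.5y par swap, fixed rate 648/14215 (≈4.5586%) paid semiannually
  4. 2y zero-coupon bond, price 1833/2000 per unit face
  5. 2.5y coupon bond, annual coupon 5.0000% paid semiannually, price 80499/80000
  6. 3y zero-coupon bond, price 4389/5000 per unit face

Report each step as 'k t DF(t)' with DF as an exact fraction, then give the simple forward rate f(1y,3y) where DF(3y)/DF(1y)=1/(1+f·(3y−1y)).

1 1/2 9671/10000
2 1 9407/10000
3 3/2 1169/1250
4 2 1833/2000
5 5/2 89/100
6 3 4389/5000
f(1y,3y) = ((9407/10000)/(4389/5000) − 1)/(2) = 629/17556 ≈ 3.5828%

step 1 [0.5y] swap r/2=329/9671: DF=(1 − 329/9671·(0))/(1+329/9671) = 9671/10000 ≈ 0.967100
step 2 [1y] bond c/2=7/400: DF=(1948173/2000000 − 7/400·(0.967100))/(1+7/400) = 9407/10000 ≈ 0.940700
step 3 [1.5y] swap r/2=324/14215: DF=(1 − 324/14215·(0.967100+0.940700))/(1+324/14215) = 1169/1250 ≈ 0.935200
step 4 [2y] zero: DF = P = 1833/2000 ≈ 0.916500
step 5 [2.5y] bond c/2=1/40: DF=(80499/80000 − 1/40·(0.967100+0.940700+0.935200+0.916500))/(1+1/40) = 89/100 ≈ 0.890000
step 6 [3y] zero: DF = P = 4389/5000 ≈ 0.877800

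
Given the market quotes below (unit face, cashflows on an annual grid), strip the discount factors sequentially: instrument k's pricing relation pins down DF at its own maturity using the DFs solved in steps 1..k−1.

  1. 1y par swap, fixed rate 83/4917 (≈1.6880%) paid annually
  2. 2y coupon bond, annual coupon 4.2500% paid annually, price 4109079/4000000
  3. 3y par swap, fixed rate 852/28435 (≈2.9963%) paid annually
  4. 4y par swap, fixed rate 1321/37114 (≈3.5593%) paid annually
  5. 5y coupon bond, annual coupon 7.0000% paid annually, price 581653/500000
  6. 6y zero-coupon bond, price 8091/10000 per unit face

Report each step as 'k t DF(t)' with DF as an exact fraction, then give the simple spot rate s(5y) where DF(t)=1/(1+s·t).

step 1 [1y] swap r/1=83/4917: DF=(1 − 83/4917·(0))/(1+83/4917) = 4917/5000 ≈ 0.983400
step 2 [2y] bond c/1=17/400: DF=(4109079/4000000 − 17/400·(0.983400))/(1+17/400) = 9453/10000 ≈ 0.945300
step 3 [3y] swap r/1=852/28435: DF=(1 − 852/28435·(0.983400+0.945300))/(1+852/28435) = 2287/2500 ≈ 0.914800
step 4 [4y] swap r/1=1321/37114: DF=(1 − 1321/37114·(0.983400+0.945300+0.914800))/(1+1321/37114) = 8679/10000 ≈ 0.867900
step 5 [5y] bond c/1=7/100: DF=(581653/500000 − 7/100·(0.983400+0.945300+0.914800+0.867900))/(1+7/100) = 2111/2500 ≈ 0.844400
step 6 [6y] zero: DF = P = 8091/10000 ≈ 0.809100

1 1 4917/5000
2 2 9453/10000
3 3 2287/2500
4 4 8679/10000
5 5 2111/2500
6 6 8091/10000
s(5y) = (1/(2111/2500) − 1)/(5) = 389/10555 ≈ 3.6855%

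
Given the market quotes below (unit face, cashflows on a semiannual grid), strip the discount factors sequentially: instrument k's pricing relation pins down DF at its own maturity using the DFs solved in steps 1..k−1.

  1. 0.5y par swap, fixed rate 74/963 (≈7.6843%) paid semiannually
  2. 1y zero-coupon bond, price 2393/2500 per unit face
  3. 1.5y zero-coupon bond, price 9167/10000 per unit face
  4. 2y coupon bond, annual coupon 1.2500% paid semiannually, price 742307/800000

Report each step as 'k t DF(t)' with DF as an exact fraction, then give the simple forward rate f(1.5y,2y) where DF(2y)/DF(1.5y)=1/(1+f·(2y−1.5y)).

1 1/2 963/1000
2 1 2393/2500
3 3/2 9167/10000
4 2 1809/2000
f(1.5y,2y) = ((9167/10000)/(1809/2000) − 1)/(1/2) = 244/9045 ≈ 2.6976%

step 1 [0.5y] swap r/2=37/963: DF=(1 − 37/963·(0))/(1+37/963) = 963/1000 ≈ 0.963000
step 2 [1y] zero: DF = P = 2393/2500 ≈ 0.957200
step 3 [1.5y] zero: DF = P = 9167/10000 ≈ 0.916700
step 4 [2y] bond c/2=1/160: DF=(742307/800000 − 1/160·(0.963000+0.957200+0.916700))/(1+1/160) = 1809/2000 ≈ 0.904500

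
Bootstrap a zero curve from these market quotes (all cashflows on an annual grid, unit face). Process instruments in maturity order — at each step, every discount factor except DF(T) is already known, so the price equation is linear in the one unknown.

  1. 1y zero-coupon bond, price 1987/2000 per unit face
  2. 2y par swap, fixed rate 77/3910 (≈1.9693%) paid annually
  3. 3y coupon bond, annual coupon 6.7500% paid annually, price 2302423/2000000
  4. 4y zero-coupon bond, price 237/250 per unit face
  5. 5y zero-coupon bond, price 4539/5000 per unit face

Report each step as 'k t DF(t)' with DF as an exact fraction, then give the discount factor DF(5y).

step 1 [1y] zero: DF = P = 1987/2000 ≈ 0.993500
step 2 [2y] swap r/1=77/3910: DF=(1 − 77/3910·(0.993500))/(1+77/3910) = 1923/2000 ≈ 0.961500
step 3 [3y] bond c/1=27/400: DF=(2302423/2000000 − 27/400·(0.993500+0.961500))/(1+27/400) = 2387/2500 ≈ 0.954800
step 4 [4y] zero: DF = P = 237/250 ≈ 0.948000
step 5 [5y] zero: DF = P = 4539/5000 ≈ 0.907800

1 1 1987/2000
2 2 1923/2000
3 3 2387/2500
4 4 237/250
5 5 4539/5000
DF(5y) = 4539/5000 ≈ 0.907800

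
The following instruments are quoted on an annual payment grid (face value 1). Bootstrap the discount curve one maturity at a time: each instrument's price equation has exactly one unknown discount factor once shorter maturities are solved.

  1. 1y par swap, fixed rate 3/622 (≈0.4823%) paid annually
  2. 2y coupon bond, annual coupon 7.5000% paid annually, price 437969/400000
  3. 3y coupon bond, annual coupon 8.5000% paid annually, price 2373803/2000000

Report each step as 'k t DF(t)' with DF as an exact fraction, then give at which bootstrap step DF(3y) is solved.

1 1 622/625
2 2 9491/10000
3 3 1177/1250
DF(3y) is solved at step 3

step 1 [1y] swap r/1=3/622: DF=(1 − 3/622·(0))/(1+3/622) = 622/625 ≈ 0.995200
step 2 [2y] bond c/1=3/40: DF=(437969/400000 − 3/40·(0.995200))/(1+3/40) = 9491/10000 ≈ 0.949100
step 3 [3y] bond c/1=17/200: DF=(2373803/2000000 − 17/200·(0.995200+0.949100))/(1+17/200) = 1177/1250 ≈ 0.941600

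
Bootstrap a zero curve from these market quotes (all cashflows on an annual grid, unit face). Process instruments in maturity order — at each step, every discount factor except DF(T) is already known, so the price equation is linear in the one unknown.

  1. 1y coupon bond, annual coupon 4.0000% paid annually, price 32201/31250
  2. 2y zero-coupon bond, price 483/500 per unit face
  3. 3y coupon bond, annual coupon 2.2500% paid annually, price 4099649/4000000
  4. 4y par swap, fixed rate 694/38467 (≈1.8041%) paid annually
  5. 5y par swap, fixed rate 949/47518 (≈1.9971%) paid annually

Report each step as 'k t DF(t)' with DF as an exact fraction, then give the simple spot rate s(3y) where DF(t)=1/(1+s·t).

step 1 [1y] bond c/1=1/25: DF=(32201/31250 − 1/25·(0))/(1+1/25) = 2477/2500 ≈ 0.990800
step 2 [2y] zero: DF = P = 483/500 ≈ 0.966000
step 3 [3y] bond c/1=9/400: DF=(4099649/4000000 − 9/400·(0.990800+0.966000))/(1+9/400) = 9593/10000 ≈ 0.959300
step 4 [4y] swap r/1=694/38467: DF=(1 − 694/38467·(0.990800+0.966000+0.959300))/(1+694/38467) = 4653/5000 ≈ 0.930600
step 5 [5y] swap r/1=949/47518: DF=(1 − 949/47518·(0.990800+0.966000+0.959300+0.930600))/(1+949/47518) = 9051/10000 ≈ 0.905100

1 1 2477/2500
2 2 483/500
3 3 9593/10000
4 4 4653/5000
5 5 9051/10000
s(3y) = (1/(9593/10000) − 1)/(3) = 407/28779 ≈ 1.4142%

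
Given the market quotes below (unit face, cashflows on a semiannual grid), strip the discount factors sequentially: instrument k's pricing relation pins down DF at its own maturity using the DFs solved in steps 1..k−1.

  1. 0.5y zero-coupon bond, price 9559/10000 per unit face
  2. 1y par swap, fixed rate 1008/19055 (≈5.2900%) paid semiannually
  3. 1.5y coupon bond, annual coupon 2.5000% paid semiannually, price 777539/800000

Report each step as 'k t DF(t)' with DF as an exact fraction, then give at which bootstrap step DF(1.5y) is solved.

step 1 [0.5y] zero: DF = P = 9559/10000 ≈ 0.955900
step 2 [1y] swap r/2=504/19055: DF=(1 − 504/19055·(0.955900))/(1+504/19055) = 1187/1250 ≈ 0.949600
step 3 [1.5y] bond c/2=1/80: DF=(777539/800000 − 1/80·(0.955900+0.949600))/(1+1/80) = 2341/2500 ≈ 0.936400

1 1/2 9559/10000
2 1 1187/1250
3 3/2 2341/2500
DF(1.5y) is solved at step 3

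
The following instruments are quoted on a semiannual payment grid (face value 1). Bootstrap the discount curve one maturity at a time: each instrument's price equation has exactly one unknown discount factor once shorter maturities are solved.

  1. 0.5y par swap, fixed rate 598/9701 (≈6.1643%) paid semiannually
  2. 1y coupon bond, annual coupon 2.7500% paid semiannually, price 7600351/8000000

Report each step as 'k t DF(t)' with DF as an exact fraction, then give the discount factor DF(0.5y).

step 1 [0.5y] swap r/2=299/9701: DF=(1 − 299/9701·(0))/(1+299/9701) = 9701/10000 ≈ 0.970100
step 2 [1y] bond c/2=11/800: DF=(7600351/8000000 − 11/800·(0.970100))/(1+11/800) = 231/250 ≈ 0.924000

1 1/2 9701/10000
2 1 231/250
DF(0.5y) = 9701/10000 ≈ 0.970100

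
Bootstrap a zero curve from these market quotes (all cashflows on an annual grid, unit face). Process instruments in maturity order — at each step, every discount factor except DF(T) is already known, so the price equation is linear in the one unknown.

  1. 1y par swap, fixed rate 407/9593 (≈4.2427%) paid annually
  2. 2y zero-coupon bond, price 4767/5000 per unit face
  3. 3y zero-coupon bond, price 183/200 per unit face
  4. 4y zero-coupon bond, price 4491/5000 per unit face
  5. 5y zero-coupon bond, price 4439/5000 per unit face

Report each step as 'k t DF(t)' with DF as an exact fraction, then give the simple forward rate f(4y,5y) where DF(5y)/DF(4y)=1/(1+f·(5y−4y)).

1 1 9593/10000
2 2 4767/5000
3 3 183/200
4 4 4491/5000
5 5 4439/5000
f(4y,5y) = ((4491/5000)/(4439/5000) − 1)/(1) = 52/4439 ≈ 1.1714%

step 1 [1y] swap r/1=407/9593: DF=(1 − 407/9593·(0))/(1+407/9593) = 9593/10000 ≈ 0.959300
step 2 [2y] zero: DF = P = 4767/5000 ≈ 0.953400
step 3 [3y] zero: DF = P = 183/200 ≈ 0.915000
step 4 [4y] zero: DF = P = 4491/5000 ≈ 0.898200
step 5 [5y] zero: DF = P = 4439/5000 ≈ 0.887800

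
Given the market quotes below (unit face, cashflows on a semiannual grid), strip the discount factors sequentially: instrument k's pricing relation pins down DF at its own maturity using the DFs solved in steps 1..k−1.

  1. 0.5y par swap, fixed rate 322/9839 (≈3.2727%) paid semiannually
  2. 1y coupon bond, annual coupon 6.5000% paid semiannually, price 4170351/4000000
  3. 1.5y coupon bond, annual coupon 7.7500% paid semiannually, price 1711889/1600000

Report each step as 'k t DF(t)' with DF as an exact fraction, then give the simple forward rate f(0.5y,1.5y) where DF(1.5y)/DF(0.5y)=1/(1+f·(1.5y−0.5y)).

step 1 [0.5y] swap r/2=161/9839: DF=(1 − 161/9839·(0))/(1+161/9839) = 9839/10000 ≈ 0.983900
step 2 [1y] bond c/2=13/400: DF=(4170351/4000000 − 13/400·(0.983900))/(1+13/400) = 2447/2500 ≈ 0.978800
step 3 [1.5y] bond c/2=31/800: DF=(1711889/1600000 − 31/800·(0.983900+0.978800))/(1+31/800) = 598/625 ≈ 0.956800

1 1/2 9839/10000
2 1 2447/2500
3 3/2 598/625
f(0.5y,1.5y) = ((9839/10000)/(598/625) − 1)/(1) = 271/9568 ≈ 2.8324%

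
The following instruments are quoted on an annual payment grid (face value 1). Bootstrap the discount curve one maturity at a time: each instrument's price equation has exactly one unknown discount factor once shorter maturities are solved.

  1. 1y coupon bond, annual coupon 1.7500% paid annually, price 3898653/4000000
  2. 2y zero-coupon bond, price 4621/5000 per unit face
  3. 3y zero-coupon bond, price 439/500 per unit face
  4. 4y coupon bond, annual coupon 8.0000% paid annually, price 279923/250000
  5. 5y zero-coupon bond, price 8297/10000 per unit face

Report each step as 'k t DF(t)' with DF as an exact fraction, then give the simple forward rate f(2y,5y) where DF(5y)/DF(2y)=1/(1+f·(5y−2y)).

step 1 [1y] bond c/1=7/400: DF=(3898653/4000000 − 7/400·(0))/(1+7/400) = 9579/10000 ≈ 0.957900
step 2 [2y] zero: DF = P = 4621/5000 ≈ 0.924200
step 3 [3y] zero: DF = P = 439/500 ≈ 0.878000
step 4 [4y] bond c/1=2/25: DF=(279923/250000 − 2/25·(0.957900+0.924200+0.878000))/(1+2/25) = 8323/10000 ≈ 0.832300
step 5 [5y] zero: DF = P = 8297/10000 ≈ 0.829700

1 1 9579/10000
2 2 4621/5000
3 3 439/500
4 4 8323/10000
5 5 8297/10000
f(2y,5y) = ((4621/5000)/(8297/10000) − 1)/(3) = 315/8297 ≈ 3.7966%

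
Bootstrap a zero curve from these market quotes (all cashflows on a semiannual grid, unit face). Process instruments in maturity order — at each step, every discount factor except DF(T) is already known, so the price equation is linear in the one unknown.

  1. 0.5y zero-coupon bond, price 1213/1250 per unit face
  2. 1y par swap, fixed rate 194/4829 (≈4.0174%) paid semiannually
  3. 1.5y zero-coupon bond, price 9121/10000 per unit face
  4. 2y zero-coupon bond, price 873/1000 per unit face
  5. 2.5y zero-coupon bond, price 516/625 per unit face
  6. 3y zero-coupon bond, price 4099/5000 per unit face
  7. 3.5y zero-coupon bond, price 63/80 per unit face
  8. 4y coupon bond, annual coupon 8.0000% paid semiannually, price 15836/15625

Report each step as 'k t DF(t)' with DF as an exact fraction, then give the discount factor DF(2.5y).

step 1 [0.5y] zero: DF = P = 1213/1250 ≈ 0.970400
step 2 [1y] swap r/2=97/4829: DF=(1 − 97/4829·(0.970400))/(1+97/4829) = 2403/2500 ≈ 0.961200
step 3 [1.5y] zero: DF = P = 9121/10000 ≈ 0.912100
step 4 [2y] zero: DF = P = 873/1000 ≈ 0.873000
step 5 [2.5y] zero: DF = P = 516/625 ≈ 0.825600
step 6 [3y] zero: DF = P = 4099/5000 ≈ 0.819800
step 7 [3.5y] zero: DF = P = 63/80 ≈ 0.787500
step 8 [4y] bond c/2=1/25: DF=(15836/15625 − 1/25·(0.970400+0.961200+0.912100+0.873000+0.825600+0.819800+0.787500))/(1+1/25) = 369/500 ≈ 0.738000

1 1/2 1213/1250
2 1 2403/2500
3 3/2 9121/10000
4 2 873/1000
5 5/2 516/625
6 3 4099/5000
7 7/2 63/80
8 4 369/500
DF(2.5y) = 516/625 ≈ 0.825600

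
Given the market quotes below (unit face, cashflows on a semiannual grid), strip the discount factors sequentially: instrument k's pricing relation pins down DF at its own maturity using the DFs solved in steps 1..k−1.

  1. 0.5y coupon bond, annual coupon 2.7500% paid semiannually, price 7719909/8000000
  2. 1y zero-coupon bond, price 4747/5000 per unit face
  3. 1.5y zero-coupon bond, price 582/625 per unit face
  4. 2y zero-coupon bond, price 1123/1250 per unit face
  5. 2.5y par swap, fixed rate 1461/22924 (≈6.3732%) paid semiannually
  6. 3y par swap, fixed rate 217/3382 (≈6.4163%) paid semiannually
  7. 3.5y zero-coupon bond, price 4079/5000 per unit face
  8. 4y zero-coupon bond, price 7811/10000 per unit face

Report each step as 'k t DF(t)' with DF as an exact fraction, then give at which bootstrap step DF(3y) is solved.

step 1 [0.5y] bond c/2=11/800: DF=(7719909/8000000 − 11/800·(0))/(1+11/800) = 9519/10000 ≈ 0.951900
step 2 [1y] zero: DF = P = 4747/5000 ≈ 0.949400
step 3 [1.5y] zero: DF = P = 582/625 ≈ 0.931200
step 4 [2y] zero: DF = P = 1123/1250 ≈ 0.898400
step 5 [2.5y] swap r/2=1461/45848: DF=(1 − 1461/45848·(0.951900+0.949400+0.931200+0.898400))/(1+1461/45848) = 8539/10000 ≈ 0.853900
step 6 [3y] swap r/2=217/6764: DF=(1 − 217/6764·(0.951900+0.949400+0.931200+0.898400+0.853900))/(1+217/6764) = 1033/1250 ≈ 0.826400
step 7 [3.5y] zero: DF = P = 4079/5000 ≈ 0.815800
step 8 [4y] zero: DF = P = 7811/10000 ≈ 0.781100

1 1/2 9519/10000
2 1 4747/5000
3 3/2 582/625
4 2 1123/1250
5 5/2 8539/10000
6 3 1033/1250
7 7/2 4079/5000
8 4 7811/10000
DF(3y) is solved at step 6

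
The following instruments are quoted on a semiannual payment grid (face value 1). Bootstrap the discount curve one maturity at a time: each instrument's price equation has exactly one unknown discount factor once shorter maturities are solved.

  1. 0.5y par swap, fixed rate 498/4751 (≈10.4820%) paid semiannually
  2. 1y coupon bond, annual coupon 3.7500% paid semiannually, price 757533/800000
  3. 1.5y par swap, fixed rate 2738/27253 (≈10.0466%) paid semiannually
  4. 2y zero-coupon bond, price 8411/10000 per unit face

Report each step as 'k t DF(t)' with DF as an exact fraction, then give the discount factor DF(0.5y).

step 1 [0.5y] swap r/2=249/4751: DF=(1 − 249/4751·(0))/(1+249/4751) = 4751/5000 ≈ 0.950200
step 2 [1y] bond c/2=3/160: DF=(757533/800000 − 3/160·(0.950200))/(1+3/160) = 114/125 ≈ 0.912000
step 3 [1.5y] swap r/2=1369/27253: DF=(1 − 1369/27253·(0.950200+0.912000))/(1+1369/27253) = 8631/10000 ≈ 0.863100
step 4 [2y] zero: DF = P = 8411/10000 ≈ 0.841100

1 1/2 4751/5000
2 1 114/125
3 3/2 8631/10000
4 2 8411/10000
DF(0.5y) = 4751/5000 ≈ 0.950200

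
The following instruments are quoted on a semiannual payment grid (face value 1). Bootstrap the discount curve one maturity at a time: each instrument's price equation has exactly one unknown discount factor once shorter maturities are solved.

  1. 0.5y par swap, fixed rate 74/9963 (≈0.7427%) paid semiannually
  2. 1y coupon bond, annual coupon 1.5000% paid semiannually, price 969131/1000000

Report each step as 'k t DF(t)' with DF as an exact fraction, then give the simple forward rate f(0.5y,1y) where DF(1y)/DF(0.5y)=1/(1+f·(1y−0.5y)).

1 1/2 9963/10000
2 1 1909/2000
f(0.5y,1y) = ((9963/10000)/(1909/2000) − 1)/(1/2) = 836/9545 ≈ 8.7585%

step 1 [0.5y] swap r/2=37/9963: DF=(1 − 37/9963·(0))/(1+37/9963) = 9963/10000 ≈ 0.996300
step 2 [1y] bond c/2=3/400: DF=(969131/1000000 − 3/400·(0.996300))/(1+3/400) = 1909/2000 ≈ 0.954500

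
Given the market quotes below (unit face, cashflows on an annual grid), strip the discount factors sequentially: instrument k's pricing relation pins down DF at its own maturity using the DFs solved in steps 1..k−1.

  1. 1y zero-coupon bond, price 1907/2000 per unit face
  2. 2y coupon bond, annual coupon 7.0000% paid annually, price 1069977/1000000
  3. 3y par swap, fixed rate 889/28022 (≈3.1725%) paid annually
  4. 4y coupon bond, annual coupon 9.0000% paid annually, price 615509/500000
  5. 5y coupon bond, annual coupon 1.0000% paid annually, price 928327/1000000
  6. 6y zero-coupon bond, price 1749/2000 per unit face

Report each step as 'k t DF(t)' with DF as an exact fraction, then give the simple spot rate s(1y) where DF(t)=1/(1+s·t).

1 1 1907/2000
2 2 586/625
3 3 9111/10000
4 4 449/500
5 5 353/400
6 6 1749/2000
s(1y) = (1/(1907/2000) − 1)/(1) = 93/1907 ≈ 4.8768%

step 1 [1y] zero: DF = P = 1907/2000 ≈ 0.953500
step 2 [2y] bond c/1=7/100: DF=(1069977/1000000 − 7/100·(0.953500))/(1+7/100) = 586/625 ≈ 0.937600
step 3 [3y] swap r/1=889/28022: DF=(1 − 889/28022·(0.953500+0.937600))/(1+889/28022) = 9111/10000 ≈ 0.911100
step 4 [4y] bond c/1=9/100: DF=(615509/500000 − 9/100·(0.953500+0.937600+0.911100))/(1+9/100) = 449/500 ≈ 0.898000
step 5 [5y] bond c/1=1/100: DF=(928327/1000000 − 1/100·(0.953500+0.937600+0.911100+0.898000))/(1+1/100) = 353/400 ≈ 0.882500
step 6 [6y] zero: DF = P = 1749/2000 ≈ 0.874500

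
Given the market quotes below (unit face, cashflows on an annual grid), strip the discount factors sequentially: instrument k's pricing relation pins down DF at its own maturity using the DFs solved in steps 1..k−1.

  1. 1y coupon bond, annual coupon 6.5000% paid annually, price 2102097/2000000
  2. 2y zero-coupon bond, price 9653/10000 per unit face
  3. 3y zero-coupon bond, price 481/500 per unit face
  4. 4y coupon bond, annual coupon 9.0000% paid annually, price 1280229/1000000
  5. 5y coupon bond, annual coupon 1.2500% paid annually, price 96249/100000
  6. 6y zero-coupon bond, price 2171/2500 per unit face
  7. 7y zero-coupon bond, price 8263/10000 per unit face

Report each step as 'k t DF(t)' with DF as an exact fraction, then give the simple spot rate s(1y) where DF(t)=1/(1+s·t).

1 1 9869/10000
2 2 9653/10000
3 3 481/500
4 4 9339/10000
5 5 9031/10000
6 6 2171/2500
7 7 8263/10000
s(1y) = (1/(9869/10000) − 1)/(1) = 131/9869 ≈ 1.3274%

step 1 [1y] bond c/1=13/200: DF=(2102097/2000000 − 13/200·(0))/(1+13/200) = 9869/10000 ≈ 0.986900
step 2 [2y] zero: DF = P = 9653/10000 ≈ 0.965300
step 3 [3y] zero: DF = P = 481/500 ≈ 0.962000
step 4 [4y] bond c/1=9/100: DF=(1280229/1000000 − 9/100·(0.986900+0.965300+0.962000))/(1+9/100) = 9339/10000 ≈ 0.933900
step 5 [5y] bond c/1=1/80: DF=(96249/100000 − 1/80·(0.986900+0.965300+0.962000+0.933900))/(1+1/80) = 9031/10000 ≈ 0.903100
step 6 [6y] zero: DF = P = 2171/2500 ≈ 0.868400
step 7 [7y] zero: DF = P = 8263/10000 ≈ 0.826300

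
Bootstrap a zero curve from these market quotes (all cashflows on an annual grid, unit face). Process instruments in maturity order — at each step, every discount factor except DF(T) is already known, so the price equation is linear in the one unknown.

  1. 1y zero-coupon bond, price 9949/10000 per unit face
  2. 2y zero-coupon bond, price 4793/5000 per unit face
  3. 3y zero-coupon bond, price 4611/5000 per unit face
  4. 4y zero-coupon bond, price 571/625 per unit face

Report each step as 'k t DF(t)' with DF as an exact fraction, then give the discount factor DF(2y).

step 1 [1y] zero: DF = P = 9949/10000 ≈ 0.994900
step 2 [2y] zero: DF = P = 4793/5000 ≈ 0.958600
step 3 [3y] zero: DF = P = 4611/5000 ≈ 0.922200
step 4 [4y] zero: DF = P = 571/625 ≈ 0.913600

1 1 9949/10000
2 2 4793/5000
3 3 4611/5000
4 4 571/625
DF(2y) = 4793/5000 ≈ 0.958600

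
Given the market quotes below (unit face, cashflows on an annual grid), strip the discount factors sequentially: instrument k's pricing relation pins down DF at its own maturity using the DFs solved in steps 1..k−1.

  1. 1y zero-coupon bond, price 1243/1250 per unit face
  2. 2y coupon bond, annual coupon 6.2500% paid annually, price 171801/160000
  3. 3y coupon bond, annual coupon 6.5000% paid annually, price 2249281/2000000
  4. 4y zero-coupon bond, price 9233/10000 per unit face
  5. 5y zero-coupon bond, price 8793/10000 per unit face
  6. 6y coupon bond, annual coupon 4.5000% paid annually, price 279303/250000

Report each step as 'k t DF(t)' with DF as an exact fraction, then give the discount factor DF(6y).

step 1 [1y] zero: DF = P = 1243/1250 ≈ 0.994400
step 2 [2y] bond c/1=1/16: DF=(171801/160000 − 1/16·(0.994400))/(1+1/16) = 9521/10000 ≈ 0.952100
step 3 [3y] bond c/1=13/200: DF=(2249281/2000000 − 13/200·(0.994400+0.952100))/(1+13/200) = 2343/2500 ≈ 0.937200
step 4 [4y] zero: DF = P = 9233/10000 ≈ 0.923300
step 5 [5y] zero: DF = P = 8793/10000 ≈ 0.879300
step 6 [6y] bond c/1=9/200: DF=(279303/250000 − 9/200·(0.994400+0.952100+0.937200+0.923300+0.879300))/(1+9/200) = 8673/10000 ≈ 0.867300

1 1 1243/1250
2 2 9521/10000
3 3 2343/2500
4 4 9233/10000
5 5 8793/10000
6 6 8673/10000
DF(6y) = 8673/10000 ≈ 0.867300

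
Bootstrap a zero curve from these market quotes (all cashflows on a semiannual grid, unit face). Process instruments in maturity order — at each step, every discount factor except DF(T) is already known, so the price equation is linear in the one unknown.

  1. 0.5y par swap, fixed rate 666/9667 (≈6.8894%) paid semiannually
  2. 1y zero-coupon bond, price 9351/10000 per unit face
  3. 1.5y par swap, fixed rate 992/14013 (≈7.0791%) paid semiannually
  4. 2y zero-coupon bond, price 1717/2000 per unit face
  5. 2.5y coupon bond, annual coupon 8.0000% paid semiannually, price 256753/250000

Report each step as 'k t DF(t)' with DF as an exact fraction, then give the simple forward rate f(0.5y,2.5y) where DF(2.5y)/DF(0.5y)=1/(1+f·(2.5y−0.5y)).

1 1/2 9667/10000
2 1 9351/10000
3 3/2 563/625
4 2 1717/2000
5 5/2 8467/10000
f(0.5y,2.5y) = ((9667/10000)/(8467/10000) − 1)/(2) = 600/8467 ≈ 7.0863%

step 1 [0.5y] swap r/2=333/9667: DF=(1 − 333/9667·(0))/(1+333/9667) = 9667/10000 ≈ 0.966700
step 2 [1y] zero: DF = P = 9351/10000 ≈ 0.935100
step 3 [1.5y] swap r/2=496/14013: DF=(1 − 496/14013·(0.966700+0.935100))/(1+496/14013) = 563/625 ≈ 0.900800
step 4 [2y] zero: DF = P = 1717/2000 ≈ 0.858500
step 5 [2.5y] bond c/2=1/25: DF=(256753/250000 − 1/25·(0.966700+0.935100+0.900800+0.858500))/(1+1/25) = 8467/10000 ≈ 0.846700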